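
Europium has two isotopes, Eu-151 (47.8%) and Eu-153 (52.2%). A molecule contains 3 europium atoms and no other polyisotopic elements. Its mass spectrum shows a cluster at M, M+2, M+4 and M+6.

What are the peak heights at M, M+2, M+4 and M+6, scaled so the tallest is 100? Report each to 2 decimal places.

27.95 : 91.57 : 100.00 : 36.40

Expanding (0.478 + 0.522)^3:
P(M) = 0.478^3 = 0.109215
P(M+2) = 3 × 0.478^2 × 0.522^1 = 0.357806
P(M+4) = 3 × 0.478^1 × 0.522^2 = 0.390742
P(M+6) = 0.522^3 = 0.142237
The M+4 peak is largest (0.390742); scaling to 100 gives 27.95 : 91.57 : 100.00 : 36.40.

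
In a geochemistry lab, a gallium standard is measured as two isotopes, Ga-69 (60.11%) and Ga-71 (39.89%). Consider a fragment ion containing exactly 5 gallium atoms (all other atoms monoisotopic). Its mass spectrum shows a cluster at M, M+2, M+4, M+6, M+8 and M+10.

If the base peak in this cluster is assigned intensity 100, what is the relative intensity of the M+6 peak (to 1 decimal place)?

(0.6011 + 0.3989)^5 gives M 0.0785, M+2 0.2604, M+4 0.3456, M+6 0.2293, M+8 0.0761, M+10 0.0101; the largest is M+4.
P(M+4) = C(5,2) × 0.6011^3 × 0.3989^2 = 10 × 0.21719018 × 0.15912121 = 0.345596 (base)
P(M+6) = C(5,3) × 0.6011^2 × 0.3989^3 = 10 × 0.36132121 × 0.06347345 = 0.229343
Relative intensity = 0.229343 / 0.345596 × 100 = 66.4

66.4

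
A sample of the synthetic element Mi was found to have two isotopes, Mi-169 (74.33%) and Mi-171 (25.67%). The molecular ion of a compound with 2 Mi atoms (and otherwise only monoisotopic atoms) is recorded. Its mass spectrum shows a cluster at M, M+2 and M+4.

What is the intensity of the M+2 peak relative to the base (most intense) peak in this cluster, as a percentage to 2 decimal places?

69.07%

Binomial terms of (0.7433 + 0.2567)^2: M 0.5525, M+2 0.3816, M+4 0.0659 → M is the base peak.
P(M) = C(2,0) × 0.7433^2 × 0.2567^0 = 1 × 0.55249489 × 1.0000 = 0.552495 (base)
P(M+2) = C(2,1) × 0.7433^1 × 0.2567^1 = 2 × 0.7433 × 0.2567 = 0.381610
Relative intensity = 0.381610 / 0.552495 × 100 = 69.07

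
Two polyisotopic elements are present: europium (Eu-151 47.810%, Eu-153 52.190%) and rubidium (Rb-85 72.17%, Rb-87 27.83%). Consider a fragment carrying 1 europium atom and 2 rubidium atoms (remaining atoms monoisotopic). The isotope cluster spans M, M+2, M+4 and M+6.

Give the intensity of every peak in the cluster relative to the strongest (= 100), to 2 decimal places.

Europium pattern (n=1): 0.4781 : 0.5219
Rubidium pattern (n=2): 0.52085089 : 0.40169822 : 0.07745089
Convolve the two distributions (both contribute in 2-u steps):
  M: 0.4781×0.52085089 = 0.249019
  M+2: 0.4781×0.40169822 + 0.5219×0.52085089 = 0.463884
  M+4: 0.4781×0.07745089 + 0.5219×0.40169822 = 0.246676
  M+6: 0.5219×0.07745089 = 0.040422
Scale to base peak (0.463884) = 100: 53.68 : 100.00 : 53.18 : 8.71

53.68 : 100.00 : 53.18 : 8.71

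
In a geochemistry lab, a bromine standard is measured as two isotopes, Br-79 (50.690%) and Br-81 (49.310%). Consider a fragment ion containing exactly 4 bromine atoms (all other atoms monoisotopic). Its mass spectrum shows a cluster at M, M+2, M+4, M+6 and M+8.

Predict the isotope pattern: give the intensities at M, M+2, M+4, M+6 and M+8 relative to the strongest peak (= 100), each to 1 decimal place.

Expanding (0.50690 + 0.49310)^4:
P(M) = 0.50690^4 = 0.066022
P(M+2) = 4 × 0.50690^3 × 0.49310^1 = 0.256899
P(M+4) = 6 × 0.50690^2 × 0.49310^2 = 0.374857
P(M+6) = 4 × 0.50690^1 × 0.49310^3 = 0.243101
P(M+8) = 0.49310^4 = 0.059121
The M+4 peak is largest (0.374857); scaling to 100 gives 17.6 : 68.5 : 100.0 : 64.9 : 15.8.

17.6 : 68.5 : 100.0 : 64.9 : 15.8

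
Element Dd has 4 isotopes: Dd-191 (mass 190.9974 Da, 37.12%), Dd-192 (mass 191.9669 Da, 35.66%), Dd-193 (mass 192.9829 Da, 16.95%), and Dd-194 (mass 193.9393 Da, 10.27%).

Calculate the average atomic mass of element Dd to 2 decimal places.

191.98 Da

The abundance-weighted mean is 0.3712 × 190.9974 + 0.3566 × 191.9669 + 0.1695 × 192.9829 + 0.1027 × 193.9393
= 70.89823 + 68.45540 + 32.71060 + 19.91757 = 191.98180 Da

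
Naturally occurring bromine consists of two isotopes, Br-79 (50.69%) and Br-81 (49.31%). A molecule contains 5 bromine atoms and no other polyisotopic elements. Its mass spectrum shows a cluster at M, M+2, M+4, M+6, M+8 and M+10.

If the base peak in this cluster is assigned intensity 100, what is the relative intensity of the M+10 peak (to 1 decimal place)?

Binomial terms of (0.5069 + 0.4931)^5: M 0.0335, M+2 0.1628, M+4 0.3167, M+6 0.3081, M+8 0.1498, M+10 0.0292 → M+4 is the base peak.
P(M+4) = C(5,2) × 0.5069^3 × 0.4931^2 = 10 × 0.13024674 × 0.24314761 = 0.316692 (base)
P(M+10) = C(5,5) × 0.5069^0 × 0.4931^5 = 1 × 1.0000 × 0.02915245 = 0.029152
Relative intensity = 0.029152 / 0.316692 × 100 = 9.2

9.2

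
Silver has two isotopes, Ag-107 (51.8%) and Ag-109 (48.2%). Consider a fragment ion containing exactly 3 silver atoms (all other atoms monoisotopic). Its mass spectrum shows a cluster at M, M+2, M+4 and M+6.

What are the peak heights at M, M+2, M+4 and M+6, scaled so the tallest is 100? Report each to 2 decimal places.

Expanding (0.518 + 0.482)^3:
P(M) = 0.518^3 = 0.138992
P(M+2) = 3 × 0.518^2 × 0.482^1 = 0.387997
P(M+4) = 3 × 0.518^1 × 0.482^2 = 0.361031
P(M+6) = 0.482^3 = 0.111980
The M+2 peak is largest (0.387997); scaling to 100 gives 35.82 : 100.00 : 93.05 : 28.86.

35.82 : 100.00 : 93.05 : 28.86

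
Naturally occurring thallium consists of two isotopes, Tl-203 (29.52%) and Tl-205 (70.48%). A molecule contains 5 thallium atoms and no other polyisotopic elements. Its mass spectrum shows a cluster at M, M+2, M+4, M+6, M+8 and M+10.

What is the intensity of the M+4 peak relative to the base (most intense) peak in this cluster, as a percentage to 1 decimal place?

Binomial terms of (0.2952 + 0.7048)^5: M 0.0022, M+2 0.0268, M+4 0.1278, M+6 0.3051, M+8 0.3642, M+10 0.1739 → M+8 is the base peak.
P(M+8) = C(5,4) × 0.2952^1 × 0.7048^4 = 5 × 0.2952 × 0.24675365 = 0.364208 (base)
P(M+4) = C(5,2) × 0.2952^3 × 0.7048^2 = 10 × 0.02572463 × 0.49674304 = 0.127785
Relative intensity = 0.127785 / 0.364208 × 100 = 35.1

35.1%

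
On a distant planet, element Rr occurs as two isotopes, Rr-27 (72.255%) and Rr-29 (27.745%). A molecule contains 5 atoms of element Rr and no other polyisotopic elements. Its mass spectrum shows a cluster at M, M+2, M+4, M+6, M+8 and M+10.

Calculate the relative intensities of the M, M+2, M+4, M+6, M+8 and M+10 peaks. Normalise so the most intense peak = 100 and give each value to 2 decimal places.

Expanding (0.72255 + 0.27745)^5:
P(M) = 0.72255^5 = 0.196943
P(M+2) = 5 × 0.72255^4 × 0.27745^1 = 0.378117
P(M+4) = 10 × 0.72255^3 × 0.27745^2 = 0.290384
P(M+6) = 10 × 0.72255^2 × 0.27745^3 = 0.111504
P(M+8) = 5 × 0.72255^1 × 0.27745^4 = 0.021408
P(M+10) = 0.27745^5 = 0.001644
The M+2 peak is largest (0.378117); scaling to 100 gives 52.09 : 100.00 : 76.80 : 29.49 : 5.66 : 0.43.

52.09 : 100.00 : 76.80 : 29.49 : 5.66 : 0.43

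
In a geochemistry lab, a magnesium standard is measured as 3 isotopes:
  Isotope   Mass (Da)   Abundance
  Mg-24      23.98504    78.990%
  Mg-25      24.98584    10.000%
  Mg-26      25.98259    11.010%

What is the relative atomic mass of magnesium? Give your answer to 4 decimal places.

24.3051 Da

Weight each isotope mass by its fractional abundance: 0.78990 × 23.98504 + 0.10000 × 24.98584 + 0.11010 × 25.98259
= 18.945783 + 2.498584 + 2.860683 = 24.305050 Da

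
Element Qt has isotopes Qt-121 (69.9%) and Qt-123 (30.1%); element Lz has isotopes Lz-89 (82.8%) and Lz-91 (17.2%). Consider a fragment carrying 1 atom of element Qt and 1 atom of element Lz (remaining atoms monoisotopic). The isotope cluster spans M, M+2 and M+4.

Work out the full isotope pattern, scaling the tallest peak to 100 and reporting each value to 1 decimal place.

Element Qt pattern (n=1): 0.6990 : 0.3010
Element Lz pattern (n=1): 0.8280 : 0.1720
Convolve the two distributions (both contribute in 2-u steps):
  M: 0.6990×0.8280 = 0.578772
  M+2: 0.6990×0.1720 + 0.3010×0.8280 = 0.369456
  M+4: 0.3010×0.1720 = 0.051772
Scale to base peak (0.578772) = 100: 100.0 : 63.8 : 8.9

100.0 : 63.8 : 8.9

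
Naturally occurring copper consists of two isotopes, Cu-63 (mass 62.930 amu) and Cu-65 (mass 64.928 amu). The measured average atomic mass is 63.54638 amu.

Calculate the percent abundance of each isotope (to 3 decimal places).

Cu-63: 69.150%, Cu-65: 30.850%

Writing the weighted mean with unknown fraction x of Cu-63:
62.930·x + 64.928·(1 − x) = 63.54638
(62.930 − 64.928)·x = 63.54638 − 64.928
x = -1.38162 / -1.998 = 0.69150 → 69.150% Cu-63, 30.850% Cu-65.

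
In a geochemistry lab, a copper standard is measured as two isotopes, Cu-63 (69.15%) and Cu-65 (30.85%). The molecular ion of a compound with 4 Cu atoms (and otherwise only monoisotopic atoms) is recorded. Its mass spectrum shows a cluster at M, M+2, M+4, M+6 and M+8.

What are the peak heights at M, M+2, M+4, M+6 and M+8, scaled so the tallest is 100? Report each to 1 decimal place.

Each Cu atom is independently Cu-63 (p = 0.6915) or Cu-65 (q = 0.3085); the cluster is the binomial expansion (p + q)^4.
P(M) = 0.6915^4 = 0.228649
P(M+2) = 4 × 0.6915^3 × 0.3085^1 = 0.408030
P(M+4) = 6 × 0.6915^2 × 0.3085^2 = 0.273052
P(M+6) = 4 × 0.6915^1 × 0.3085^3 = 0.081212
P(M+8) = 0.3085^4 = 0.009058
The M+2 peak is largest (0.408030); scaling to 100 gives 56.0 : 100.0 : 66.9 : 19.9 : 2.2.

56.0 : 100.0 : 66.9 : 19.9 : 2.2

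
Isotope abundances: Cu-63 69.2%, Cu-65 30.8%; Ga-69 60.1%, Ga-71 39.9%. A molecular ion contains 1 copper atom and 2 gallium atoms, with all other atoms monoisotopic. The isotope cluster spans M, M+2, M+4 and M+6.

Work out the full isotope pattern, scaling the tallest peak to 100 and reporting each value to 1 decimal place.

Copper pattern (n=1): 0.6920 : 0.3080
Gallium pattern (n=2): 0.361201 : 0.479598 : 0.159201
Convolve the two distributions (both contribute in 2-u steps):
  M: 0.6920×0.361201 = 0.249951
  M+2: 0.6920×0.479598 + 0.3080×0.361201 = 0.443132
  M+4: 0.6920×0.159201 + 0.3080×0.479598 = 0.257883
  M+6: 0.3080×0.159201 = 0.049034
Scale to base peak (0.443132) = 100: 56.4 : 100.0 : 58.2 : 11.1

56.4 : 100.0 : 58.2 : 11.1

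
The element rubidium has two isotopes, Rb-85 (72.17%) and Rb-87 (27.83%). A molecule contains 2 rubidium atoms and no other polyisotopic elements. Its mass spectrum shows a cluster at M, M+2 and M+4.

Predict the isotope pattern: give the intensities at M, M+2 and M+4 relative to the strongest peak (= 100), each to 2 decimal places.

The 2 Rb atoms are independent, so intensities follow the terms of (0.7217 + 0.2783)^2.
P(M) = 0.7217^2 = 0.520851
P(M+2) = 2 × 0.7217^1 × 0.2783^1 = 0.401698
P(M+4) = 0.2783^2 = 0.077451
The M peak is largest (0.520851); scaling to 100 gives 100.00 : 77.12 : 14.87.

100.00 : 77.12 : 14.87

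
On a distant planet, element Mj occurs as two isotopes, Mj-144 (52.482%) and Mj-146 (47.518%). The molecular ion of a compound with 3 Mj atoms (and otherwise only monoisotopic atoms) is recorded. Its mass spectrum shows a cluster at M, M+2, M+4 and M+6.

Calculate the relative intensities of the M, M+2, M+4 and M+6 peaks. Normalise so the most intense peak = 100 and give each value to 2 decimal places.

The 3 Mj atoms are independent, so intensities follow the terms of (0.52482 + 0.47518)^3.
P(M) = 0.52482^3 = 0.144554
P(M+2) = 3 × 0.52482^2 × 0.47518^1 = 0.392645
P(M+4) = 3 × 0.52482^1 × 0.47518^2 = 0.355507
P(M+6) = 0.47518^3 = 0.107294
The M+2 peak is largest (0.392645); scaling to 100 gives 36.82 : 100.00 : 90.54 : 27.33.

36.82 : 100.00 : 90.54 : 27.33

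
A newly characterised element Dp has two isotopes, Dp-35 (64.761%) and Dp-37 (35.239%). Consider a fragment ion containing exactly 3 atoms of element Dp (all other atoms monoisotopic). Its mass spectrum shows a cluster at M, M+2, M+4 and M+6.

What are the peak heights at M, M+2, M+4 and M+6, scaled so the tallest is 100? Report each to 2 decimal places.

61.26 : 100.00 : 54.41 : 9.87

Each Dp atom is independently Dp-35 (p = 0.64761) or Dp-37 (q = 0.35239); the cluster is the binomial expansion (p + q)^3.
P(M) = 0.64761^3 = 0.271607
P(M+2) = 3 × 0.64761^2 × 0.35239^1 = 0.443376
P(M+4) = 3 × 0.64761^1 × 0.35239^2 = 0.241258
P(M+6) = 0.35239^3 = 0.043759
The M+2 peak is largest (0.443376); scaling to 100 gives 61.26 : 100.00 : 54.41 : 9.87.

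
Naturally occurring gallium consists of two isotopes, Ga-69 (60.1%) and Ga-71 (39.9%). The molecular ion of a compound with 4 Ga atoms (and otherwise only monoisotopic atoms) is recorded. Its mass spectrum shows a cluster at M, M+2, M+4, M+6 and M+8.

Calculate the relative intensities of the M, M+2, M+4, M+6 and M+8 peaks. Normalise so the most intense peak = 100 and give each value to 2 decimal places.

37.66 : 100.00 : 99.58 : 44.08 : 7.32

The 4 Ga atoms are independent, so intensities follow the terms of (0.601 + 0.399)^4.
P(M) = 0.601^4 = 0.130466
P(M+2) = 4 × 0.601^3 × 0.399^1 = 0.346463
P(M+4) = 6 × 0.601^2 × 0.399^2 = 0.345021
P(M+6) = 4 × 0.601^1 × 0.399^3 = 0.152705
P(M+8) = 0.399^4 = 0.025345
The M+2 peak is largest (0.346463); scaling to 100 gives 37.66 : 100.00 : 99.58 : 44.08 : 7.32.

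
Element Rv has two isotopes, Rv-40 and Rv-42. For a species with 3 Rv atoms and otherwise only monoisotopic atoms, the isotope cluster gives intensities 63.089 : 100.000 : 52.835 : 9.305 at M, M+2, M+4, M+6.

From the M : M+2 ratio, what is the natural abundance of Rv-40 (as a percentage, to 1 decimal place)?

65.4%

Write p for the Rv-40 fraction. I(M+2)/I(M) = [C(3,1)·p^2·(1−p)] / p^3 = 3·(1−p)/p = 100.000/63.089 = 1.5851
(1−p)/p = 1.5851/3 = 0.5284  ⇒  p = 1/(1 + 0.5284) = 0.6543
Rv-40: 65.4%, Rv-42: 34.6%.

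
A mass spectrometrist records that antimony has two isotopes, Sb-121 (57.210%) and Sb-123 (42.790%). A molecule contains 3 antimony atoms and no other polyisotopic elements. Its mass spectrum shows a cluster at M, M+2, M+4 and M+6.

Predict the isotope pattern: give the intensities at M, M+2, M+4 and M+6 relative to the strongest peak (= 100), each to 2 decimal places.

Each Sb atom is independently Sb-121 (p = 0.57210) or Sb-123 (q = 0.42790); the cluster is the binomial expansion (p + q)^3.
P(M) = 0.57210^3 = 0.187247
P(M+2) = 3 × 0.57210^2 × 0.42790^1 = 0.420153
P(M+4) = 3 × 0.57210^1 × 0.42790^2 = 0.314252
P(M+6) = 0.42790^3 = 0.078348
The M+2 peak is largest (0.420153); scaling to 100 gives 44.57 : 100.00 : 74.79 : 18.65.

44.57 : 100.00 : 74.79 : 18.65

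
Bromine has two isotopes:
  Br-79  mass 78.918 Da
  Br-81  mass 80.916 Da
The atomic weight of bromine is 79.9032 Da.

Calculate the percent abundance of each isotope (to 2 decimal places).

Let x be the fractional abundance of Br-79; then Br-81 has abundance 1 − x.
78.918·x + 80.916·(1 − x) = 79.9032
(78.918 − 80.916)·x = 79.9032 − 80.916
x = -1.0128 / -1.998 = 0.50691 → 50.69% Br-79, 49.31% Br-81.

Br-79: 50.69%, Br-81: 49.31%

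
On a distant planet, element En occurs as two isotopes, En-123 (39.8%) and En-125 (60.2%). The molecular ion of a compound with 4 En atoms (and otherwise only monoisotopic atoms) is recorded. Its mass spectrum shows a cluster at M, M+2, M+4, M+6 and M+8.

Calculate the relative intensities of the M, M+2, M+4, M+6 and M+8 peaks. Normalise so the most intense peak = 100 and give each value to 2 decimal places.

7.22 : 43.71 : 99.17 : 100.00 : 37.81

Expanding (0.398 + 0.602)^4:
P(M) = 0.398^4 = 0.025092
P(M+2) = 4 × 0.398^3 × 0.602^1 = 0.151812
P(M+4) = 6 × 0.398^2 × 0.602^2 = 0.344437
P(M+6) = 4 × 0.398^1 × 0.602^3 = 0.347322
P(M+8) = 0.602^4 = 0.131337
The M+6 peak is largest (0.347322); scaling to 100 gives 7.22 : 43.71 : 99.17 : 100.00 : 37.81.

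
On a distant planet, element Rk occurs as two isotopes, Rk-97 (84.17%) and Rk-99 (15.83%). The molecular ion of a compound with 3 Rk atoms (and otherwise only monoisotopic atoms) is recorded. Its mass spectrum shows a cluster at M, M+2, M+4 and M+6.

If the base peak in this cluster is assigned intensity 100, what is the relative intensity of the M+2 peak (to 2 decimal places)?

56.42

Term probabilities: M 0.5963, M+2 0.3364, M+4 0.0633, M+6 0.0040. Base peak = M.
P(M) = C(3,0) × 0.8417^3 × 0.1583^0 = 1 × 0.59630985 × 1.0000 = 0.596310 (base)
P(M+2) = C(3,1) × 0.8417^2 × 0.1583^1 = 3 × 0.70845889 × 0.1583 = 0.336447
Relative intensity = 0.336447 / 0.596310 × 100 = 56.42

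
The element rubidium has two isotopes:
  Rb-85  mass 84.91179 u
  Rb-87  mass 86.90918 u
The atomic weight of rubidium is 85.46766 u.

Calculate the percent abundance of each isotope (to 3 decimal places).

Let x be the fractional abundance of Rb-85; then Rb-87 has abundance 1 − x.
84.91179·x + 86.90918·(1 − x) = 85.46766
(84.91179 − 86.90918)·x = 85.46766 − 86.90918
x = -1.44152 / -1.99739 = 0.72170 → 72.170% Rb-85, 27.830% Rb-87.

Rb-85: 72.170%, Rb-87: 27.830%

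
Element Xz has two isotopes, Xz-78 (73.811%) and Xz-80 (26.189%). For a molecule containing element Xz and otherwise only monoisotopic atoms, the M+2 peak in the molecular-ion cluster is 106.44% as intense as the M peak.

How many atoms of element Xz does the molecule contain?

3

For n independent Xz atoms, I(M+2)/I(M) = n · (abundance Xz-80) / (abundance Xz-78) = n · 0.26189/0.73811.
n = 1.0644 × 0.73811/0.26189 = 3.00 ≈ 3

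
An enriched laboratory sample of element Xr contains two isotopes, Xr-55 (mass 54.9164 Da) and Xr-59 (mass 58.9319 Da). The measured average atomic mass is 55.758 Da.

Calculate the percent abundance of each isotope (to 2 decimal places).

Xr-55: 79.04%, Xr-59: 20.96%

Let x be the fractional abundance of Xr-55; then Xr-59 has abundance 1 − x.
54.9164·x + 58.9319·(1 − x) = 55.758
(54.9164 − 58.9319)·x = 55.758 − 58.9319
x = -3.1739 / -4.0155 = 0.79041 → 79.04% Xr-55, 20.96% Xr-59.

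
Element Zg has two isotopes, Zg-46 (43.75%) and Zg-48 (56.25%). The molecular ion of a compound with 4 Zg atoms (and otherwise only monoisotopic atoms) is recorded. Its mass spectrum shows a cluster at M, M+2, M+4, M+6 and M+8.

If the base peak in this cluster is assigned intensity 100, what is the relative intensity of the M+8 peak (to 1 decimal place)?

27.6

(0.4375 + 0.5625)^4 gives M 0.0366, M+2 0.1884, M+4 0.3634, M+6 0.3115, M+8 0.1001; the largest is M+4.
P(M+4) = C(4,2) × 0.4375^2 × 0.5625^2 = 6 × 0.19140625 × 0.31640625 = 0.363373 (base)
P(M+8) = C(4,4) × 0.4375^0 × 0.5625^4 = 1 × 1.0000 × 0.10011292 = 0.100113
Relative intensity = 0.100113 / 0.363373 × 100 = 27.6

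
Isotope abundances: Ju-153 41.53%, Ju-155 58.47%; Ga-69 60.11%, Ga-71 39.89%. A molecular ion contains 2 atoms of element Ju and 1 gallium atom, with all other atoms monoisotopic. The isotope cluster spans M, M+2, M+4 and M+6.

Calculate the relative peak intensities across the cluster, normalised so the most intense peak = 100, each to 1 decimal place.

Element Ju pattern (n=2): 0.17247409 : 0.48565182 : 0.34187409
Gallium pattern (n=1): 0.6011 : 0.3989
Convolve the two distributions (both contribute in 2-u steps):
  M: 0.17247409×0.6011 = 0.103674
  M+2: 0.17247409×0.3989 + 0.48565182×0.6011 = 0.360725
  M+4: 0.48565182×0.3989 + 0.34187409×0.6011 = 0.399227
  M+6: 0.34187409×0.3989 = 0.136374
Scale to base peak (0.399227) = 100: 26.0 : 90.4 : 100.0 : 34.2

26.0 : 90.4 : 100.0 : 34.2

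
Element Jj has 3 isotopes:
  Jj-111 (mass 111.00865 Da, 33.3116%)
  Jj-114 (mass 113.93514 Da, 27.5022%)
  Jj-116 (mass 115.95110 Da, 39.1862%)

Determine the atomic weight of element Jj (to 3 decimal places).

113.750 Da

Ar = Σ fᵢ·mᵢ = 0.333116 × 111.00865 + 0.275022 × 113.93514 + 0.391862 × 115.95110
= 36.978757 + 31.334670 + 45.436830 = 113.750257 Da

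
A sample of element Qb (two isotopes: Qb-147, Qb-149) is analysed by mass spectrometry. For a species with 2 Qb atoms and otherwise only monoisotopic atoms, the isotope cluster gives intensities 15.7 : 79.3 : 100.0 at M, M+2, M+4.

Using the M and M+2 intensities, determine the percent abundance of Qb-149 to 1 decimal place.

71.6%

Let p = fractional abundance of Qb-147. I(M+2)/I(M) = [C(2,1)·p^1·(1−p)] / p^2 = 2·(1−p)/p = 79.3/15.7 = 5.0510
(1−p)/p = 5.0510/2 = 2.5255  ⇒  p = 1/(1 + 2.5255) = 0.2836
Qb-147: 28.4%, Qb-149: 71.6%.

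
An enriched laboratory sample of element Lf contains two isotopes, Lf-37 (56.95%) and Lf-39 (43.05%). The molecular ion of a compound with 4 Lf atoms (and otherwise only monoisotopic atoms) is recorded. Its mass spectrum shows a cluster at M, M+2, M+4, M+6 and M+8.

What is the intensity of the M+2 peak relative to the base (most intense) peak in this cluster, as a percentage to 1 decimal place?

Term probabilities: M 0.1052, M+2 0.3181, M+4 0.3606, M+6 0.1817, M+8 0.0343. Base peak = M+4.
P(M+4) = C(4,2) × 0.5695^2 × 0.4305^2 = 6 × 0.32433025 × 0.18533025 = 0.360649 (base)
P(M+2) = C(4,1) × 0.5695^3 × 0.4305^1 = 4 × 0.18470608 × 0.4305 = 0.318064
Relative intensity = 0.318064 / 0.360649 × 100 = 88.2

88.2%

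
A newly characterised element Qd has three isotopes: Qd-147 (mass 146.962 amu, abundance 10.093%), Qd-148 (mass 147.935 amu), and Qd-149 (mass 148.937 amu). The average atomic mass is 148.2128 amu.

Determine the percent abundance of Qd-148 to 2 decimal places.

The remaining 89.907% is split between Qd-148 (fraction x) and Qd-149 (fraction 0.89907 − x).
Substituting: 147.935x + 148.937(0.89907 − x) = 133.37992534
(147.935 − 148.937)x = -0.52486325  ⇒  x = 0.52382, y = 0.37525
Qd-148: 52.38%, Qd-149: 37.53%.

52.38%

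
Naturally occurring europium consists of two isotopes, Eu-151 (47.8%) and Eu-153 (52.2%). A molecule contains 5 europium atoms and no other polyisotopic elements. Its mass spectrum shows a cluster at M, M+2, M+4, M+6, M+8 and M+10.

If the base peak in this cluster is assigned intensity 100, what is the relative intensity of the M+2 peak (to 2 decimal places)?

41.93

Binomial terms of (0.478 + 0.522)^5: M 0.0250, M+2 0.1363, M+4 0.2976, M+6 0.3250, M+8 0.1775, M+10 0.0388 → M+6 is the base peak.
P(M+6) = C(5,3) × 0.478^2 × 0.522^3 = 10 × 0.228484 × 0.14223665 = 0.324988 (base)
P(M+2) = C(5,1) × 0.478^4 × 0.522^1 = 5 × 0.05220494 × 0.5220 = 0.136255
Relative intensity = 0.136255 / 0.324988 × 100 = 41.93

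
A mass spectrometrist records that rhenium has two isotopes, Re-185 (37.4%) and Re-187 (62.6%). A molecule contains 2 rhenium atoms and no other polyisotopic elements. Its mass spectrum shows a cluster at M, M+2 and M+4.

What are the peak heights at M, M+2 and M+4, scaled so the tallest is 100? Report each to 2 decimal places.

29.87 : 100.00 : 83.69

The 2 Re atoms are independent, so intensities follow the terms of (0.374 + 0.626)^2.
P(M) = 0.374^2 = 0.139876
P(M+2) = 2 × 0.374^1 × 0.626^1 = 0.468248
P(M+4) = 0.626^2 = 0.391876
The M+2 peak is largest (0.468248); scaling to 100 gives 29.87 : 100.00 : 83.69.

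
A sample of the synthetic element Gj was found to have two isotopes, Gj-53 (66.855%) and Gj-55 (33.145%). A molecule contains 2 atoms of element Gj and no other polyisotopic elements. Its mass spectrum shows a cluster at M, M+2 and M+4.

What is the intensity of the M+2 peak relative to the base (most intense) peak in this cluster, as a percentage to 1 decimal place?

99.2%

(0.66855 + 0.33145)^2 gives M 0.4470, M+2 0.4432, M+4 0.1099; the largest is M.
P(M) = C(2,0) × 0.66855^2 × 0.33145^0 = 1 × 0.4469591 × 1.0000 = 0.446959 (base)
P(M+2) = C(2,1) × 0.66855^1 × 0.33145^1 = 2 × 0.66855 × 0.33145 = 0.443182
Relative intensity = 0.443182 / 0.446959 × 100 = 99.2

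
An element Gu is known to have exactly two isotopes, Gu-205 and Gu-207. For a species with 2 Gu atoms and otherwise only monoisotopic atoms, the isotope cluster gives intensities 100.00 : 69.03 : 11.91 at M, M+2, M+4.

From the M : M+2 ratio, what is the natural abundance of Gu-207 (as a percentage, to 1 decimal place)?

25.7%

If p is the fraction of Gu that is Gu-205, then I(M+2)/I(M) = [C(2,1)·p^1·(1−p)] / p^2 = 2·(1−p)/p = 69.03/100.00 = 0.6903
(1−p)/p = 0.6903/2 = 0.3452  ⇒  p = 1/(1 + 0.3452) = 0.7434
Gu-205: 74.3%, Gu-207: 25.7%.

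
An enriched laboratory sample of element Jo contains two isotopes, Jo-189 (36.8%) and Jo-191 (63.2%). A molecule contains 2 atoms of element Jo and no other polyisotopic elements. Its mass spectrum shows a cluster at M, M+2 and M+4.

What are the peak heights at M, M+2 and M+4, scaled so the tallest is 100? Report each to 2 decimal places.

Expanding (0.368 + 0.632)^2:
P(M) = 0.368^2 = 0.135424
P(M+2) = 2 × 0.368^1 × 0.632^1 = 0.465152
P(M+4) = 0.632^2 = 0.399424
The M+2 peak is largest (0.465152); scaling to 100 gives 29.11 : 100.00 : 85.87.

29.11 : 100.00 : 85.87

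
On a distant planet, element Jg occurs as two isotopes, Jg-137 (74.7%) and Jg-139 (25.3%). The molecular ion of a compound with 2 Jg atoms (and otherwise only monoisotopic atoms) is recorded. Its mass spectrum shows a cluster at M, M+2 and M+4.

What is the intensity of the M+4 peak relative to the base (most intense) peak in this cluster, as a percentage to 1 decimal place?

(0.747 + 0.253)^2 gives M 0.5580, M+2 0.3780, M+4 0.0640; the largest is M.
P(M) = C(2,0) × 0.747^2 × 0.253^0 = 1 × 0.558009 × 1.0000 = 0.558009 (base)
P(M+4) = C(2,2) × 0.747^0 × 0.253^2 = 1 × 1.0000 × 0.064009 = 0.064009
Relative intensity = 0.064009 / 0.558009 × 100 = 11.5

11.5%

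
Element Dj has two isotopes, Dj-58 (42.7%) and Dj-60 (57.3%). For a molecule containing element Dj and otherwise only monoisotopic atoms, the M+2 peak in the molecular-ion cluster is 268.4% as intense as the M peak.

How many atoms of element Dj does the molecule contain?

For n independent Dj atoms, I(M+2)/I(M) = n · (abundance Dj-60) / (abundance Dj-58) = n · 0.573/0.427.
n = 2.684 × 0.427/0.573 = 2.00 ≈ 2

2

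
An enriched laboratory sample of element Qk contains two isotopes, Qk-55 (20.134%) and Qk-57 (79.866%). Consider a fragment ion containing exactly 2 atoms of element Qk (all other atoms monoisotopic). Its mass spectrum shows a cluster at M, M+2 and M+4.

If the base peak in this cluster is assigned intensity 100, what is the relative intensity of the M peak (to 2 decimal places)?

Term probabilities: M 0.0405, M+2 0.3216, M+4 0.6379. Base peak = M+4.
P(M+4) = C(2,2) × 0.20134^0 × 0.79866^2 = 1 × 1.0000 × 0.6378578 = 0.637858 (base)
P(M) = C(2,0) × 0.20134^2 × 0.79866^0 = 1 × 0.0405378 × 1.0000 = 0.040538
Relative intensity = 0.040538 / 0.637858 × 100 = 6.36

6.36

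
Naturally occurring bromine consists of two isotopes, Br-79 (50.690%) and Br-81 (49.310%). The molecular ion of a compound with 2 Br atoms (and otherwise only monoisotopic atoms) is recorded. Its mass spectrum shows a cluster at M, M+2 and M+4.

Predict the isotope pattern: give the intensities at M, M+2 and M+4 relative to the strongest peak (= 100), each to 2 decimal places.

51.40 : 100.00 : 48.64

Expanding (0.50690 + 0.49310)^2:
P(M) = 0.50690^2 = 0.256948
P(M+2) = 2 × 0.50690^1 × 0.49310^1 = 0.499905
P(M+4) = 0.49310^2 = 0.243148
The M+2 peak is largest (0.499905); scaling to 100 gives 51.40 : 100.00 : 48.64.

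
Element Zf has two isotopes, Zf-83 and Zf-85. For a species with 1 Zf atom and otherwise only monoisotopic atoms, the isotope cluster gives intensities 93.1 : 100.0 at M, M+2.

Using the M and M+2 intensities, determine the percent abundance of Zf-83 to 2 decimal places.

48.21%

Let p = fractional abundance of Zf-83. I(M+2)/I(M) = [C(1,1)·p^0·(1−p)] / p^1 = 1·(1−p)/p = 100.0/93.1 = 1.0741
(1−p)/p = 1.0741/1 = 1.0741  ⇒  p = 1/(1 + 1.0741) = 0.4821
Zf-83: 48.21%, Zf-85: 51.79%.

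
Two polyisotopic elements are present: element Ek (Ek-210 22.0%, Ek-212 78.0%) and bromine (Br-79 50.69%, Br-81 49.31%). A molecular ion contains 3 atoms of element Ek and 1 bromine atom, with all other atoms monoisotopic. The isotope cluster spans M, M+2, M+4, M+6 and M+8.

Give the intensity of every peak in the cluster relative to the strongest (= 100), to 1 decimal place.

1.2 : 14.3 : 59.1 : 100.0 : 53.4

Element Ek pattern (n=3): 0.010648 : 0.113256 : 0.401544 : 0.474552
Bromine pattern (n=1): 0.5069 : 0.4931
Convolve the two distributions (both contribute in 2-u steps):
  M: 0.010648×0.5069 = 0.005397
  M+2: 0.010648×0.4931 + 0.113256×0.5069 = 0.062660
  M+4: 0.113256×0.4931 + 0.401544×0.5069 = 0.259389
  M+6: 0.401544×0.4931 + 0.474552×0.5069 = 0.438552
  M+8: 0.474552×0.4931 = 0.234002
Scale to base peak (0.438552) = 100: 1.2 : 14.3 : 59.1 : 100.0 : 53.4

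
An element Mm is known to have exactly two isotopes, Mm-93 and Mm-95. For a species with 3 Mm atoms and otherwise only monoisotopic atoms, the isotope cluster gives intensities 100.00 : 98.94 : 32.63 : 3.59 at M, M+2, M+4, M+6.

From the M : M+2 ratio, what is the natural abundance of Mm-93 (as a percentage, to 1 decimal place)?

Write p for the Mm-93 fraction. I(M+2)/I(M) = [C(3,1)·p^2·(1−p)] / p^3 = 3·(1−p)/p = 98.94/100.00 = 0.9894
(1−p)/p = 0.9894/3 = 0.3298  ⇒  p = 1/(1 + 0.3298) = 0.7520
Mm-93: 75.2%, Mm-95: 24.8%.

75.2%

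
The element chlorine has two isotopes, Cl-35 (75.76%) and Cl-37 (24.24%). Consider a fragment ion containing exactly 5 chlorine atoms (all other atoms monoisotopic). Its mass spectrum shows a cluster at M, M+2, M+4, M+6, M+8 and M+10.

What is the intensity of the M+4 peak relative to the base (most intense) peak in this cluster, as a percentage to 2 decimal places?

Binomial terms of (0.7576 + 0.2424)^5: M 0.2496, M+2 0.3993, M+4 0.2555, M+6 0.0817, M+8 0.0131, M+10 0.0008 → M+2 is the base peak.
P(M+2) = C(5,1) × 0.7576^4 × 0.2424^1 = 5 × 0.32942751 × 0.2424 = 0.399266 (base)
P(M+4) = C(5,2) × 0.7576^3 × 0.2424^2 = 10 × 0.4348304 × 0.05875776 = 0.255497
Relative intensity = 0.255497 / 0.399266 × 100 = 63.99

63.99%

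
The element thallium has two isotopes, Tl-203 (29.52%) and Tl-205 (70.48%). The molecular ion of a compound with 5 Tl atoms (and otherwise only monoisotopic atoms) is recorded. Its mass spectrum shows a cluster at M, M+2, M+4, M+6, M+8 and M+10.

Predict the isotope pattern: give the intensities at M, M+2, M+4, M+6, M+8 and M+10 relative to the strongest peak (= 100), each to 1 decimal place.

The 5 Tl atoms are independent, so intensities follow the terms of (0.2952 + 0.7048)^5.
P(M) = 0.2952^5 = 0.002242
P(M+2) = 5 × 0.2952^4 × 0.7048^1 = 0.026761
P(M+4) = 10 × 0.2952^3 × 0.7048^2 = 0.127785
P(M+6) = 10 × 0.2952^2 × 0.7048^3 = 0.305092
P(M+8) = 5 × 0.2952^1 × 0.7048^4 = 0.364208
P(M+10) = 0.7048^5 = 0.173912
The M+8 peak is largest (0.364208); scaling to 100 gives 0.6 : 7.3 : 35.1 : 83.8 : 100.0 : 47.8.

0.6 : 7.3 : 35.1 : 83.8 : 100.0 : 47.8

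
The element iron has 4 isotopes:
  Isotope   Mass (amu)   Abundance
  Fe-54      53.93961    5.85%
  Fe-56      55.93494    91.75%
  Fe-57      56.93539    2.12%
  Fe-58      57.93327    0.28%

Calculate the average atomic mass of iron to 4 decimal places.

55.8450 amu

Ar = Σ fᵢ·mᵢ = 0.0585 × 53.93961 + 0.9175 × 55.93494 + 0.0212 × 56.93539 + 0.0028 × 57.93327
= 3.155467 + 51.320307 + 1.207030 + 0.162213 = 55.845017 amu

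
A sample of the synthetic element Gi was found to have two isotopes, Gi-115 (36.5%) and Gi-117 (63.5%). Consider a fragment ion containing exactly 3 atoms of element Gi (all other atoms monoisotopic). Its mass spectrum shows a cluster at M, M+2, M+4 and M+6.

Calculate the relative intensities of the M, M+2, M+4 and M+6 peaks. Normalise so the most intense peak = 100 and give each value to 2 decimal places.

11.01 : 57.48 : 100.00 : 57.99

The 3 Gi atoms are independent, so intensities follow the terms of (0.365 + 0.635)^3.
P(M) = 0.365^3 = 0.048627
P(M+2) = 3 × 0.365^2 × 0.635^1 = 0.253794
P(M+4) = 3 × 0.365^1 × 0.635^2 = 0.441531
P(M+6) = 0.635^3 = 0.256048
The M+4 peak is largest (0.441531); scaling to 100 gives 11.01 : 57.48 : 100.00 : 57.99.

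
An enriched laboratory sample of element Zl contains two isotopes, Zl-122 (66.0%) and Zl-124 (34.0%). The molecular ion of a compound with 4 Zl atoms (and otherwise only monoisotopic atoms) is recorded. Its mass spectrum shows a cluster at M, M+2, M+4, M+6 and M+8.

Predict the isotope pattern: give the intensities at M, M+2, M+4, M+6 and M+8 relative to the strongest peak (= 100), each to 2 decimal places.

Expanding (0.660 + 0.340)^4:
P(M) = 0.660^4 = 0.189747
P(M+2) = 4 × 0.660^3 × 0.340^1 = 0.390995
P(M+4) = 6 × 0.660^2 × 0.340^2 = 0.302132
P(M+6) = 4 × 0.660^1 × 0.340^3 = 0.103763
P(M+8) = 0.340^4 = 0.013363
The M+2 peak is largest (0.390995); scaling to 100 gives 48.53 : 100.00 : 77.27 : 26.54 : 3.42.

48.53 : 100.00 : 77.27 : 26.54 : 3.42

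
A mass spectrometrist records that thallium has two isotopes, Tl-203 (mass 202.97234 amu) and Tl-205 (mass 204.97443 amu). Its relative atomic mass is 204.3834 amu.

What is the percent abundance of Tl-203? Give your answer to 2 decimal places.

29.52%

With x = fraction of Tl-203 (so Tl-205 is 1 − x):
202.97234·x + 204.97443·(1 − x) = 204.3834
(202.97234 − 204.97443)·x = 204.3834 − 204.97443
x = -0.59103 / -2.00209 = 0.29521 → 29.52% Tl-203, 70.48% Tl-205.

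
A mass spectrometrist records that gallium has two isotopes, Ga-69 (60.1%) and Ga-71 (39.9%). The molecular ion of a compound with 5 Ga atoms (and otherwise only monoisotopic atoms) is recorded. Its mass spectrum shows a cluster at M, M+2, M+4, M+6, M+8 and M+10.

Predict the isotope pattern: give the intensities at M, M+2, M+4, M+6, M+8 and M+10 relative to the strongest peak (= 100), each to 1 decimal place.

Each Ga atom is independently Ga-69 (p = 0.601) or Ga-71 (q = 0.399); the cluster is the binomial expansion (p + q)^5.
P(M) = 0.601^5 = 0.078410
P(M+2) = 5 × 0.601^4 × 0.399^1 = 0.260280
P(M+4) = 10 × 0.601^3 × 0.399^2 = 0.345596
P(M+6) = 10 × 0.601^2 × 0.399^3 = 0.229439
P(M+8) = 5 × 0.601^1 × 0.399^4 = 0.076162
P(M+10) = 0.399^5 = 0.010113
The M+4 peak is largest (0.345596); scaling to 100 gives 22.7 : 75.3 : 100.0 : 66.4 : 22.0 : 2.9.

22.7 : 75.3 : 100.0 : 66.4 : 22.0 : 2.9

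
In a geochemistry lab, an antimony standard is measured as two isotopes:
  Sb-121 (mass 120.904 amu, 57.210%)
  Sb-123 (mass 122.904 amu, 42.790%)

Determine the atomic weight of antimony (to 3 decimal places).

121.760 amu

Average mass = Σ (abundance × isotope mass) = 0.57210 × 120.904 + 0.42790 × 122.904
= 69.1692 + 52.5906 = 121.7598 amu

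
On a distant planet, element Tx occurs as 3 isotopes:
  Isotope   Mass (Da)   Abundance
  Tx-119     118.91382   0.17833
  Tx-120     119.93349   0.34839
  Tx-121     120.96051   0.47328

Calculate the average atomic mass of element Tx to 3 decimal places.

120.238 Da

The abundance-weighted mean is 0.17833 × 118.91382 + 0.34839 × 119.93349 + 0.47328 × 120.96051
= 21.205902 + 41.783629 + 57.248190 = 120.237721 Da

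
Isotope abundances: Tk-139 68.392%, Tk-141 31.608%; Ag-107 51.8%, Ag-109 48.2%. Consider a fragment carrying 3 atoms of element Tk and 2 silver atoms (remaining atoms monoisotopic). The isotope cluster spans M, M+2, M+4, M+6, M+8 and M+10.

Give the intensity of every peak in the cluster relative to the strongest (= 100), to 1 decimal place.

Element Tk pattern (n=3): 0.31990123 : 0.443536 : 0.2049843 : 0.03157847
Silver pattern (n=2): 0.268324 : 0.499352 : 0.232324
Convolve the two distributions (both contribute in 2-u steps):
  M: 0.31990123×0.268324 = 0.085837
  M+2: 0.31990123×0.499352 + 0.443536×0.268324 = 0.278755
  M+4: 0.31990123×0.232324 + 0.443536×0.499352 + 0.2049843×0.268324 = 0.350804
  M+6: 0.443536×0.232324 + 0.2049843×0.499352 + 0.03157847×0.268324 = 0.213877
  M+8: 0.2049843×0.232324 + 0.03157847×0.499352 = 0.063392
  M+10: 0.03157847×0.232324 = 0.007336
Scale to base peak (0.350804) = 100: 24.5 : 79.5 : 100.0 : 61.0 : 18.1 : 2.1

24.5 : 79.5 : 100.0 : 61.0 : 18.1 : 2.1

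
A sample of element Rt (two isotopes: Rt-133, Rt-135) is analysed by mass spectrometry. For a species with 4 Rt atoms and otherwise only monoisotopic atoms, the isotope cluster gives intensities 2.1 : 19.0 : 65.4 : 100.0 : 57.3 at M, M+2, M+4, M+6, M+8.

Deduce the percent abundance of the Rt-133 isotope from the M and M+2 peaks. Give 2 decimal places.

Let p = fractional abundance of Rt-133. I(M+2)/I(M) = [C(4,1)·p^3·(1−p)] / p^4 = 4·(1−p)/p = 19.0/2.1 = 9.0476
(1−p)/p = 9.0476/4 = 2.2619  ⇒  p = 1/(1 + 2.2619) = 0.3066
Rt-133: 30.66%, Rt-135: 69.34%.

30.66%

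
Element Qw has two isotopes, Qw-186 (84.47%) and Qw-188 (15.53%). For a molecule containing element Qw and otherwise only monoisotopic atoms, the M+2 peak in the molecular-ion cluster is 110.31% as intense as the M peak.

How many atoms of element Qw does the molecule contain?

6

For n independent Qw atoms, I(M+2)/I(M) = n · (abundance Qw-188) / (abundance Qw-186) = n · 0.1553/0.8447.
n = 1.1031 × 0.8447/0.1553 = 6.00 ≈ 6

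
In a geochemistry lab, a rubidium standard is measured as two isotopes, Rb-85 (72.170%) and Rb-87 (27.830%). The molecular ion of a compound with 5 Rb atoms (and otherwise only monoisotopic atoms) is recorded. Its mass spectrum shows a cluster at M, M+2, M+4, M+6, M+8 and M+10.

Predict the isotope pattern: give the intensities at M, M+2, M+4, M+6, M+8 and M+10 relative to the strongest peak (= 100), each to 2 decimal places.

The 5 Rb atoms are independent, so intensities follow the terms of (0.72170 + 0.27830)^5.
P(M) = 0.72170^5 = 0.195787
P(M+2) = 5 × 0.72170^4 × 0.27830^1 = 0.377494
P(M+4) = 10 × 0.72170^3 × 0.27830^2 = 0.291136
P(M+6) = 10 × 0.72170^2 × 0.27830^3 = 0.112267
P(M+8) = 5 × 0.72170^1 × 0.27830^4 = 0.021646
P(M+10) = 0.27830^5 = 0.001669
The M+2 peak is largest (0.377494); scaling to 100 gives 51.86 : 100.00 : 77.12 : 29.74 : 5.73 : 0.44.

51.86 : 100.00 : 77.12 : 29.74 : 5.73 : 0.44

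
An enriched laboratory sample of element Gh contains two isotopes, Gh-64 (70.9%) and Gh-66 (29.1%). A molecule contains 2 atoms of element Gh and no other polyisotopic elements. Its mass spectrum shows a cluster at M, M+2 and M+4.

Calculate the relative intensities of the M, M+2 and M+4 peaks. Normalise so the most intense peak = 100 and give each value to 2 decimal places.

Each Gh atom is independently Gh-64 (p = 0.709) or Gh-66 (q = 0.291); the cluster is the binomial expansion (p + q)^2.
P(M) = 0.709^2 = 0.502681
P(M+2) = 2 × 0.709^1 × 0.291^1 = 0.412638
P(M+4) = 0.291^2 = 0.084681
The M peak is largest (0.502681); scaling to 100 gives 100.00 : 82.09 : 16.85.

100.00 : 82.09 : 16.85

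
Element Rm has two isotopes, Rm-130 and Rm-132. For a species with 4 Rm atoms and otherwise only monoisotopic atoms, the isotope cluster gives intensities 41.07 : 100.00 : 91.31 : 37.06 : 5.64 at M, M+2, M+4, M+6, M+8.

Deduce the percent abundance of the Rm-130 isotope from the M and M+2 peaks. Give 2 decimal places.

Let p = fractional abundance of Rm-130. I(M+2)/I(M) = [C(4,1)·p^3·(1−p)] / p^4 = 4·(1−p)/p = 100.00/41.07 = 2.4349
(1−p)/p = 2.4349/4 = 0.6087  ⇒  p = 1/(1 + 0.6087) = 0.6216
Rm-130: 62.16%, Rm-132: 37.84%.

62.16%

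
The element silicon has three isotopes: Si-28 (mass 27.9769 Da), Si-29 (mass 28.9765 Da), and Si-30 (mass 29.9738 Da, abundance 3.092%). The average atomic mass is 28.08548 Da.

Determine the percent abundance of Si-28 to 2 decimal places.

92.22%

The remaining 96.908% is split between Si-28 (fraction x) and Si-29 (fraction 0.96908 − x).
Substituting: 27.9769x + 28.9765(0.96908 − x) = 27.158690104
(27.9769 − 28.9765)x = -0.921856516  ⇒  x = 0.92223, y = 0.04685
Si-28: 92.22%, Si-29: 4.69%.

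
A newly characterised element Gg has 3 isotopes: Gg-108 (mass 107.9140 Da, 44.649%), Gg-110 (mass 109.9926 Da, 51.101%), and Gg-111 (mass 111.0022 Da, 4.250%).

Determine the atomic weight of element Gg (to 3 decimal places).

109.107 Da

Ar = Σ fᵢ·mᵢ = 0.44649 × 107.9140 + 0.51101 × 109.9926 + 0.04250 × 111.0022
= 48.18252 + 56.20732 + 4.71759 = 109.10743 Da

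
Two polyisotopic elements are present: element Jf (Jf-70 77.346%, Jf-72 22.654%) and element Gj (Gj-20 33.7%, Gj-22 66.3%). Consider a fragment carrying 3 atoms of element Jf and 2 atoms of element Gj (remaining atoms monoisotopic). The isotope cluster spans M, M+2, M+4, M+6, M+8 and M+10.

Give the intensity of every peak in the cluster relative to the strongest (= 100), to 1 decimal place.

13.2 : 63.5 : 100.0 : 58.5 : 14.4 : 1.3

Element Jf pattern (n=3): 0.462715 : 0.40657612 : 0.11908276 : 0.01162612
Element Gj pattern (n=2): 0.113569 : 0.446862 : 0.439569
Convolve the two distributions (both contribute in 2-u steps):
  M: 0.462715×0.113569 = 0.052550
  M+2: 0.462715×0.446862 + 0.40657612×0.113569 = 0.252944
  M+4: 0.462715×0.439569 + 0.40657612×0.446862 + 0.11908276×0.113569 = 0.398603
  M+6: 0.40657612×0.439569 + 0.11908276×0.446862 + 0.01162612×0.113569 = 0.233252
  M+8: 0.11908276×0.439569 + 0.01162612×0.446862 = 0.057540
  M+10: 0.01162612×0.439569 = 0.005110
Scale to base peak (0.398603) = 100: 13.2 : 63.5 : 100.0 : 58.5 : 14.4 : 1.3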